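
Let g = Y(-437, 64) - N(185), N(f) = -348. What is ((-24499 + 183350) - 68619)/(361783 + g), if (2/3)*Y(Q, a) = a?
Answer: 90232/362227 ≈ 0.24910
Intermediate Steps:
Y(Q, a) = 3*a/2
g = 444 (g = (3/2)*64 - 1*(-348) = 96 + 348 = 444)
((-24499 + 183350) - 68619)/(361783 + g) = ((-24499 + 183350) - 68619)/(361783 + 444) = (158851 - 68619)/362227 = 90232*(1/362227) = 90232/362227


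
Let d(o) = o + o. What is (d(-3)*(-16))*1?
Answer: 96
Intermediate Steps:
d(o) = 2*o
(d(-3)*(-16))*1 = ((2*(-3))*(-16))*1 = -6*(-16)*1 = 96*1 = 96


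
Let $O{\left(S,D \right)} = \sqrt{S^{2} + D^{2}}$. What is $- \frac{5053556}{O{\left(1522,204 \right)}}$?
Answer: $- \frac{2526778 \sqrt{23581}}{117905} \approx -3290.9$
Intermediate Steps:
$O{\left(S,D \right)} = \sqrt{D^{2} + S^{2}}$
$- \frac{5053556}{O{\left(1522,204 \right)}} = - \frac{5053556}{\sqrt{204^{2} + 1522^{2}}} = - \frac{5053556}{\sqrt{41616 + 2316484}} = - \frac{5053556}{\sqrt{2358100}} = - \frac{5053556}{10 \sqrt{23581}} = - 5053556 \frac{\sqrt{23581}}{235810} = - \frac{2526778 \sqrt{23581}}{117905}$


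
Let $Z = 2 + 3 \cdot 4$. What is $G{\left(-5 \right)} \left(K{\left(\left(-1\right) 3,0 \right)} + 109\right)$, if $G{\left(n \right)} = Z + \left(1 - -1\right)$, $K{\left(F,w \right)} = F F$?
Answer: $1888$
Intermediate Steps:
$Z = 14$ ($Z = 2 + 12 = 14$)
$K{\left(F,w \right)} = F^{2}$
$G{\left(n \right)} = 16$ ($G{\left(n \right)} = 14 + \left(1 - -1\right) = 14 + \left(1 + 1\right) = 14 + 2 = 16$)
$G{\left(-5 \right)} \left(K{\left(\left(-1\right) 3,0 \right)} + 109\right) = 16 \left(\left(\left(-1\right) 3\right)^{2} + 109\right) = 16 \left(\left(-3\right)^{2} + 109\right) = 16 \left(9 + 109\right) = 16 \cdot 118 = 1888$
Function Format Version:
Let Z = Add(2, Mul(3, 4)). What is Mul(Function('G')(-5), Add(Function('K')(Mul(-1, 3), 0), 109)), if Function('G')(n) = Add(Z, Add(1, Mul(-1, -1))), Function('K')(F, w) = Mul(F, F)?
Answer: 1888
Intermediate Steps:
Z = 14 (Z = Add(2, 12) = 14)
Function('K')(F, w) = Pow(F, 2)
Function('G')(n) = 16 (Function('G')(n) = Add(14, Add(1, Mul(-1, -1))) = Add(14, Add(1, 1)) = Add(14, 2) = 16)
Mul(Function('G')(-5), Add(Function('K')(Mul(-1, 3), 0), 109)) = Mul(16, Add(Pow(Mul(-1, 3), 2), 109)) = Mul(16, Add(Pow(-3, 2), 109)) = Mul(16, Add(9, 109)) = Mul(16, 118) = 1888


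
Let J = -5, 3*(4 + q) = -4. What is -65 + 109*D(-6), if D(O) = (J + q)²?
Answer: 104164/9 ≈ 11574.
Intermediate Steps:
q = -16/3 (q = -4 + (⅓)*(-4) = -4 - 4/3 = -16/3 ≈ -5.3333)
D(O) = 961/9 (D(O) = (-5 - 16/3)² = (-31/3)² = 961/9)
-65 + 109*D(-6) = -65 + 109*(961/9) = -65 + 104749/9 = 104164/9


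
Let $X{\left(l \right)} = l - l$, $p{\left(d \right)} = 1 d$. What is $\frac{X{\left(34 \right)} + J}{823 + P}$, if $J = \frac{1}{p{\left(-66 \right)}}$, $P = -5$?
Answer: $- \frac{1}{53988} \approx -1.8523 \cdot 10^{-5}$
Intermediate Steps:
$p{\left(d \right)} = d$
$X{\left(l \right)} = 0$
$J = - \frac{1}{66}$ ($J = \frac{1}{-66} = - \frac{1}{66} \approx -0.015152$)
$\frac{X{\left(34 \right)} + J}{823 + P} = \frac{0 - \frac{1}{66}}{823 - 5} = - \frac{1}{66 \cdot 818} = \left(- \frac{1}{66}\right) \frac{1}{818} = - \frac{1}{53988}$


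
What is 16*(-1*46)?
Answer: -736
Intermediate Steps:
16*(-1*46) = 16*(-46) = -736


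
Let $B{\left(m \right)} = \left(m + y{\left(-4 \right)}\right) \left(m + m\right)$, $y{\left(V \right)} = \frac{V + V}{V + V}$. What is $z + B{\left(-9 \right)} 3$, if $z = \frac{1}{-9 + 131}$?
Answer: $\frac{52705}{122} \approx 432.01$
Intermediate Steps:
$y{\left(V \right)} = 1$ ($y{\left(V \right)} = \frac{2 V}{2 V} = 2 V \frac{1}{2 V} = 1$)
$z = \frac{1}{122} \approx 0.0081967$
$B{\left(m \right)} = 2 m \left(1 + m\right)$ ($B{\left(m \right)} = \left(m + 1\right) \left(m + m\right) = \left(1 + m\right) 2 m = 2 m \left(1 + m\right)$)
$z + B{\left(-9 \right)} 3 = \frac{1}{122} + 2 \left(-9\right) \left(1 - 9\right) 3 = \frac{1}{122} + 2 \left(-9\right) \left(-8\right) 3 = \frac{1}{122} + 144 \cdot 3 = \frac{1}{122} + 432 = \frac{52705}{122}$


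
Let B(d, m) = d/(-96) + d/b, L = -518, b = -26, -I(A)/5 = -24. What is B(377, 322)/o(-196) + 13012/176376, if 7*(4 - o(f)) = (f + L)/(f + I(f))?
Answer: -81459605/11875984 ≈ -6.8592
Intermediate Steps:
I(A) = 120 (I(A) = -5*(-24) = 120)
B(d, m) = -61*d/1248 (B(d, m) = d/(-96) + d/(-26) = d*(-1/96) + d*(-1/26) = -d/96 - d/26 = -61*d/1248)
o(f) = 4 - (-518 + f)/(7*(120 + f)) (o(f) = 4 - (f - 518)/(7*(f + 120)) = 4 - (-518 + f)/(7*(120 + f)))
B(377, 322)/o(-196) + 13012/176376 = (-61/1248*377)/(((3878 + 27*(-196))/(7*(120 - 196)))) + 13012/176376 = -1769*(-532/(3878 - 5292))/96 + 13012*(1/176376) = -1769/(96*((1/7)*(-1/76)*(-1414))) + 3253/44094 = -1769/(96*101/38) + 3253/44094 = -1769/96*38/101 + 3253/44094 = -33611/4848 + 3253/44094 = -81459605/11875984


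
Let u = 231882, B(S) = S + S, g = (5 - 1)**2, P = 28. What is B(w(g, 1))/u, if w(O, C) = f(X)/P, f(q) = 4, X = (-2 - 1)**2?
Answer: 1/811587 ≈ 1.2322e-6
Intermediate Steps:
X = 9 (X = (-3)**2 = 9)
g = 16 (g = 4**2 = 16)
w(O, C) = 1/7 (w(O, C) = 4/28 = 4*(1/28) = 1/7)
B(S) = 2*S
B(w(g, 1))/u = (2*(1/7))/231882 = (2/7)*(1/231882) = 1/811587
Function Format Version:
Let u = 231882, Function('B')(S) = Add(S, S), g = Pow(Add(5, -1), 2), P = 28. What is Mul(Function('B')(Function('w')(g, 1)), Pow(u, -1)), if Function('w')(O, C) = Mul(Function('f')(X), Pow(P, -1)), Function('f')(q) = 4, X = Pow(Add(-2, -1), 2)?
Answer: Rational(1, 811587) ≈ 1.2322e-6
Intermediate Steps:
X = 9 (X = Pow(-3, 2) = 9)
g = 16 (g = Pow(4, 2) = 16)
Function('w')(O, C) = Rational(1, 7) (Function('w')(O, C) = Mul(4, Pow(28, -1)) = Mul(4, Rational(1, 28)) = Rational(1, 7))
Function('B')(S) = Mul(2, S)
Mul(Function('B')(Function('w')(g, 1)), Pow(u, -1)) = Mul(Mul(2, Rational(1, 7)), Pow(231882, -1)) = Mul(Rational(2, 7), Rational(1, 231882)) = Rational(1, 811587)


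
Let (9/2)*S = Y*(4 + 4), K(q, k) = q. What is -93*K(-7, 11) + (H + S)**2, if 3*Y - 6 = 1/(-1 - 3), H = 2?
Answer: 495895/729 ≈ 680.24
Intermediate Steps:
Y = 23/12 (Y = 2 + 1/(3*(-1 - 3)) = 2 + (1/3)/(-4) = 2 + (1/3)*(-1/4) = 2 - 1/12 = 23/12 ≈ 1.9167)
S = 92/27 (S = 2*(23*(4 + 4)/12)/9 = 2*((23/12)*8)/9 = (2/9)*(46/3) = 92/27 ≈ 3.4074)
-93*K(-7, 11) + (H + S)**2 = -93*(-7) + (2 + 92/27)**2 = 651 + (146/27)**2 = 651 + 21316/729 = 495895/729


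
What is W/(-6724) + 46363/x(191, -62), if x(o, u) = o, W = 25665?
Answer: 306842797/1284284 ≈ 238.92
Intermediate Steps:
W/(-6724) + 46363/x(191, -62) = 25665/(-6724) + 46363/191 = 25665*(-1/6724) + 46363*(1/191) = -25665/6724 + 46363/191 = 306842797/1284284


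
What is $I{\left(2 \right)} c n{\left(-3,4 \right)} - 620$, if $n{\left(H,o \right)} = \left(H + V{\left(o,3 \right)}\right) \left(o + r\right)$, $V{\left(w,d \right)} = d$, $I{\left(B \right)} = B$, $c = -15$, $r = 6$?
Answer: $-620$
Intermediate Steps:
$n{\left(H,o \right)} = \left(3 + H\right) \left(6 + o\right)$ ($n{\left(H,o \right)} = \left(H + 3\right) \left(o + 6\right) = \left(3 + H\right) \left(6 + o\right)$)
$I{\left(2 \right)} c n{\left(-3,4 \right)} - 620 = 2 \left(-15\right) \left(18 + 3 \cdot 4 + 6 \left(-3\right) - 12\right) - 620 = - 30 \left(18 + 12 - 18 - 12\right) - 620 = \left(-30\right) 0 - 620 = 0 - 620 = -620$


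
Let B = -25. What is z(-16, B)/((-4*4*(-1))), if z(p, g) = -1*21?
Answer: -21/16 ≈ -1.3125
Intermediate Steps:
z(p, g) = -21
z(-16, B)/((-4*4*(-1))) = -21/(-4*4*(-1)) = -21/((-16*(-1))) = -21/16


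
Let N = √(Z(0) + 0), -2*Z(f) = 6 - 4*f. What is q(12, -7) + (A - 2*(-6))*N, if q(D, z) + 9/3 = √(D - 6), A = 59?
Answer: -3 + √6 + 71*I*√3 ≈ -0.55051 + 122.98*I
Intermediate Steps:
Z(f) = -3 + 2*f (Z(f) = -(6 - 4*f)/2 = -3 + 2*f)
q(D, z) = -3 + √(-6 + D) (q(D, z) = -3 + √(D - 6) = -3 + √(-6 + D))
N = I*√3 (N = √((-3 + 2*0) + 0) = √((-3 + 0) + 0) = √(-3 + 0) = √(-3) = I*√3 ≈ 1.732*I)
q(12, -7) + (A - 2*(-6))*N = (-3 + √(-6 + 12)) + (59 - 2*(-6))*(I*√3) = (-3 + √6) + (59 + 12)*(I*√3) = (-3 + √6) + 71*(I*√3) = (-3 + √6) + 71*I*√3 = -3 + √6 + 71*I*√3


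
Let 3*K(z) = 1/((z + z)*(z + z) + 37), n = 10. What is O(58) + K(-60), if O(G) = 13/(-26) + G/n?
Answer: 2295493/433110 ≈ 5.3000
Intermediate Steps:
O(G) = -½ + G/10 (O(G) = 13/(-26) + G/10 = 13*(-1/26) + G*(⅒) = -½ + G/10)
K(z) = 1/(3*(37 + 4*z²)) (K(z) = 1/(3*((z + z)*(z + z) + 37)) = 1/(3*((2*z)*(2*z) + 37)) = 1/(3*(4*z² + 37)) = 1/(3*(37 + 4*z²)))
O(58) + K(-60) = (-½ + (⅒)*58) + 1/(3*(37 + 4*(-60)²)) = (-½ + 29/5) + 1/(3*(37 + 4*3600)) = 53/10 + 1/(3*(37 + 14400)) = 53/10 + (⅓)/14437 = 53/10 + (⅓)*(1/14437) = 53/10 + 1/43311 = 2295493/433110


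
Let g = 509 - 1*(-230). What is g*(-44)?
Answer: -32516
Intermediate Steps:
g = 739 (g = 509 + 230 = 739)
g*(-44) = 739*(-44) = -32516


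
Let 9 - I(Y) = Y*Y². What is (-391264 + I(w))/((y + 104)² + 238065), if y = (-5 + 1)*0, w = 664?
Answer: -293146199/248881 ≈ -1177.9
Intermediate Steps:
y = 0 (y = -4*0 = 0)
I(Y) = 9 - Y³ (I(Y) = 9 - Y*Y² = 9 - Y³)
(-391264 + I(w))/((y + 104)² + 238065) = (-391264 + (9 - 1*664³))/((0 + 104)² + 238065) = (-391264 + (9 - 1*292754944))/(104² + 238065) = (-391264 + (9 - 292754944))/(10816 + 238065) = (-391264 - 292754935)/248881 = -293146199*1/248881 = -293146199/248881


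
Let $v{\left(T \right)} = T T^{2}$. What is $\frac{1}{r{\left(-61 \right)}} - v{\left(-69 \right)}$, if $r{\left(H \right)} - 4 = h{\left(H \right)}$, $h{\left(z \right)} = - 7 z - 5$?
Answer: $\frac{139944835}{426} \approx 3.2851 \cdot 10^{5}$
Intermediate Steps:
$v{\left(T \right)} = T^{3}$
$h{\left(z \right)} = -5 - 7 z$ ($h{\left(z \right)} = - 7 z - 5 = -5 - 7 z$)
$r{\left(H \right)} = -1 - 7 H$ ($r{\left(H \right)} = 4 - \left(5 + 7 H\right) = -1 - 7 H$)
$\frac{1}{r{\left(-61 \right)}} - v{\left(-69 \right)} = \frac{1}{-1 - -427} - \left(-69\right)^{3} = \frac{1}{-1 + 427} - -328509 = \frac{1}{426} + 328509 = \frac{139944835}{426}$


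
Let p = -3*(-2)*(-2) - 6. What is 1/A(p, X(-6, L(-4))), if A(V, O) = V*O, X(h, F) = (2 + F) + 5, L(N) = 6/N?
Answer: -1/99 ≈ -0.010101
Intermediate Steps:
X(h, F) = 7 + F
p = -18 (p = 6*(-2) - 6 = -12 - 6 = -18)
A(V, O) = O*V
1/A(p, X(-6, L(-4))) = 1/((7 + 6/(-4))*(-18)) = 1/((7 + 6*(-1/4))*(-18)) = 1/((7 - 3/2)*(-18)) = 1/((11/2)*(-18)) = 1/(-99) = -1/99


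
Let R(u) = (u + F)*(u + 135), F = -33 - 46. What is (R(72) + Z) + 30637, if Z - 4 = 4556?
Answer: 33748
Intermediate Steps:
F = -79
R(u) = (-79 + u)*(135 + u) (R(u) = (u - 79)*(u + 135) = (-79 + u)*(135 + u))
Z = 4560 (Z = 4 + 4556 = 4560)
(R(72) + Z) + 30637 = ((-10665 + 72² + 56*72) + 4560) + 30637 = ((-10665 + 5184 + 4032) + 4560) + 30637 = (-1449 + 4560) + 30637 = 3111 + 30637 = 33748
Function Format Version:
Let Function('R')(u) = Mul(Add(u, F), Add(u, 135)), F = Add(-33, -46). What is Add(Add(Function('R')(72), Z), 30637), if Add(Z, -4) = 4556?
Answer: 33748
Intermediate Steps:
F = -79
Function('R')(u) = Mul(Add(-79, u), Add(135, u)) (Function('R')(u) = Mul(Add(u, -79), Add(u, 135)) = Mul(Add(-79, u), Add(135, u)))
Z = 4560 (Z = Add(4, 4556) = 4560)
Add(Add(Function('R')(72), Z), 30637) = Add(Add(Add(-10665, Pow(72, 2), Mul(56, 72)), 4560), 30637) = Add(Add(Add(-10665, 5184, 4032), 4560), 30637) = Add(Add(-1449, 4560), 30637) = Add(3111, 30637) = 33748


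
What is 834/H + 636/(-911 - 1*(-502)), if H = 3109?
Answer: -1636218/1271581 ≈ -1.2868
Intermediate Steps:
834/H + 636/(-911 - 1*(-502)) = 834/3109 + 636/(-911 - 1*(-502)) = 834*(1/3109) + 636/(-911 + 502) = 834/3109 + 636/(-409) = 834/3109 + 636*(-1/409) = 834/3109 - 636/409 = -1636218/1271581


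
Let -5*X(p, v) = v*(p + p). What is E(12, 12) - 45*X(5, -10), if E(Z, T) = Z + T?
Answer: -876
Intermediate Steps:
X(p, v) = -2*p*v/5 (X(p, v) = -v*(p + p)/5 = -v*2*p/5 = -2*p*v/5)
E(Z, T) = T + Z
E(12, 12) - 45*X(5, -10) = (12 + 12) - (-18)*5*(-10) = 24 - 45*20 = 24 - 900 = -876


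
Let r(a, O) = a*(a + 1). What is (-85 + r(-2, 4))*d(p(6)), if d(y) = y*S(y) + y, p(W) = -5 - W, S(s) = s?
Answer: -9130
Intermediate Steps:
d(y) = y + y² (d(y) = y*y + y = y² + y = y + y²)
r(a, O) = a*(1 + a)
(-85 + r(-2, 4))*d(p(6)) = (-85 - 2*(1 - 2))*((-5 - 1*6)*(1 + (-5 - 1*6))) = (-85 - 2*(-1))*((-5 - 6)*(1 + (-5 - 6))) = (-85 + 2)*(-11*(1 - 11)) = -(-913)*(-10) = -83*110 = -9130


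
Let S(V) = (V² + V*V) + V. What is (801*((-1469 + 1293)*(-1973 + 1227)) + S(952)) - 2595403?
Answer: 104386253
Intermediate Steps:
S(V) = V + 2*V² (S(V) = (V² + V²) + V = 2*V² + V = V + 2*V²)
(801*((-1469 + 1293)*(-1973 + 1227)) + S(952)) - 2595403 = (801*((-1469 + 1293)*(-1973 + 1227)) + 952*(1 + 2*952)) - 2595403 = (801*(-176*(-746)) + 952*(1 + 1904)) - 2595403 = (801*131296 + 952*1905) - 2595403 = (105168096 + 1813560) - 2595403 = 106981656 - 2595403 = 104386253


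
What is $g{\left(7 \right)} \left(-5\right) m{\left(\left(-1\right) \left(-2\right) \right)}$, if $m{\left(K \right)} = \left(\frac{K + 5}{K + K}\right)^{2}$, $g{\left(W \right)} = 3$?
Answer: $- \frac{735}{16} \approx -45.938$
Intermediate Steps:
$m{\left(K \right)} = \frac{\left(5 + K\right)^{2}}{4 K^{2}}$ ($m{\left(K \right)} = \left(\frac{5 + K}{2 K}\right)^{2} = \frac{\left(5 + K\right)^{2}}{4 K^{2}}$)
$g{\left(7 \right)} \left(-5\right) m{\left(\left(-1\right) \left(-2\right) \right)} = 3 \left(-5\right) \frac{\left(5 - -2\right)^{2}}{4 \cdot 4} = - 15 \frac{\left(5 + 2\right)^{2}}{4 \cdot 4} = - 15 \cdot \frac{1}{4} \cdot \frac{1}{4} \cdot 7^{2} = - 15 \cdot \frac{1}{4} \cdot \frac{1}{4} \cdot 49 = \left(-15\right) \frac{49}{16} = - \frac{735}{16}$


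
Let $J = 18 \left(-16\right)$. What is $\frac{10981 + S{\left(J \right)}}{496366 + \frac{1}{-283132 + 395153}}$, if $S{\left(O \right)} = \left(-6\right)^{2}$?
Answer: $\frac{1234135357}{55603415687} \approx 0.022195$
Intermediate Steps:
$J = -288$
$S{\left(O \right)} = 36$
$\frac{10981 + S{\left(J \right)}}{496366 + \frac{1}{-283132 + 395153}} = \frac{10981 + 36}{496366 + \frac{1}{-283132 + 395153}} = \frac{11017}{496366 + \frac{1}{112021}} = \frac{11017}{\frac{55603415687}{112021}} = 11017 \cdot \frac{112021}{55603415687} = \frac{1234135357}{55603415687}$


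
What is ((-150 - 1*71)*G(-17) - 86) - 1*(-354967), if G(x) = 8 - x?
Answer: 349356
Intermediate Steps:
((-150 - 1*71)*G(-17) - 86) - 1*(-354967) = ((-150 - 1*71)*(8 - 1*(-17)) - 86) - 1*(-354967) = ((-150 - 71)*(8 + 17) - 86) + 354967 = (-221*25 - 86) + 354967 = (-5525 - 86) + 354967 = -5611 + 354967 = 349356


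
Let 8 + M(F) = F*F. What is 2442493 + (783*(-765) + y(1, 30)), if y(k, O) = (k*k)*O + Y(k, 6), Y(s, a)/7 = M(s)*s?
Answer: 1843479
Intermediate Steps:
M(F) = -8 + F² (M(F) = -8 + F*F = -8 + F²)
Y(s, a) = 7*s*(-8 + s²) (Y(s, a) = 7*((-8 + s²)*s) = 7*(s*(-8 + s²)) = 7*s*(-8 + s²))
y(k, O) = O*k² + 7*k*(-8 + k²) (y(k, O) = (k*k)*O + 7*k*(-8 + k²) = k²*O + 7*k*(-8 + k²) = O*k² + 7*k*(-8 + k²))
2442493 + (783*(-765) + y(1, 30)) = 2442493 + (783*(-765) + 1*(-56 + 7*1² + 30*1)) = 2442493 + (-598995 + 1*(-56 + 7*1 + 30)) = 2442493 + (-598995 + 1*(-56 + 7 + 30)) = 2442493 + (-598995 + 1*(-19)) = 2442493 + (-598995 - 19) = 2442493 - 599014 = 1843479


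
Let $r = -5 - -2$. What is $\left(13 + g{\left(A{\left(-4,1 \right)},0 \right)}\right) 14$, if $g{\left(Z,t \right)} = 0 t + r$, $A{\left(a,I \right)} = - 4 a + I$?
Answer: $140$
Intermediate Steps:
$A{\left(a,I \right)} = I - 4 a$
$r = -3$ ($r = -5 + 2 = -3$)
$g{\left(Z,t \right)} = -3$ ($g{\left(Z,t \right)} = 0 t - 3 = 0 - 3 = -3$)
$\left(13 + g{\left(A{\left(-4,1 \right)},0 \right)}\right) 14 = \left(13 - 3\right) 14 = 10 \cdot 14 = 140$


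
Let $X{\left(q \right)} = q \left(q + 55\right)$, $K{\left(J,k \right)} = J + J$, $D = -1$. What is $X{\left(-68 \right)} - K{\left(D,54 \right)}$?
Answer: $886$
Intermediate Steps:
$K{\left(J,k \right)} = 2 J$
$X{\left(q \right)} = q \left(55 + q\right)$
$X{\left(-68 \right)} - K{\left(D,54 \right)} = - 68 \left(55 - 68\right) - 2 \left(-1\right) = \left(-68\right) \left(-13\right) - -2 = 884 + 2 = 886$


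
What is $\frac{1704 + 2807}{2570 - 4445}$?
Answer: $- \frac{4511}{1875} \approx -2.4059$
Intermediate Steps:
$\frac{1704 + 2807}{2570 - 4445} = \frac{4511}{-1875} = 4511 \left(- \frac{1}{1875}\right) = - \frac{4511}{1875}$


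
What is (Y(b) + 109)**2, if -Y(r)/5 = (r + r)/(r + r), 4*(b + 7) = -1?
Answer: 10816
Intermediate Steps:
b = -29/4 (b = -7 + (1/4)*(-1) = -7 - 1/4 = -29/4 ≈ -7.2500)
Y(r) = -5 (Y(r) = -5*(r + r)/(r + r) = -5*2*r/(2*r) = -5*2*r*1/(2*r) = -5*1 = -5)
(Y(b) + 109)**2 = (-5 + 109)**2 = 104**2 = 10816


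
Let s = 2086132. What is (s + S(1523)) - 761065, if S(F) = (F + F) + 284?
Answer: 1328397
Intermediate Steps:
S(F) = 284 + 2*F (S(F) = 2*F + 284 = 284 + 2*F)
(s + S(1523)) - 761065 = (2086132 + (284 + 2*1523)) - 761065 = (2086132 + (284 + 3046)) - 761065 = (2086132 + 3330) - 761065 = 2089462 - 761065 = 1328397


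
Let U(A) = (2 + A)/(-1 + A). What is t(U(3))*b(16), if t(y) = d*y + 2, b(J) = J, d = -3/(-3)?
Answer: 72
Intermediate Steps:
d = 1 (d = -3*(-⅓) = 1)
U(A) = (2 + A)/(-1 + A)
t(y) = 2 + y (t(y) = 1*y + 2 = y + 2 = 2 + y)
t(U(3))*b(16) = (2 + (2 + 3)/(-1 + 3))*16 = (2 + 5/2)*16 = (9/2)*16 = 72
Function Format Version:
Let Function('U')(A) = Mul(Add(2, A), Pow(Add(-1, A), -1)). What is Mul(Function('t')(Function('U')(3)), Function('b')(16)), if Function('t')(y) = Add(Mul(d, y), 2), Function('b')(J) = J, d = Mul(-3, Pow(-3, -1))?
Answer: 72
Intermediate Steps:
d = 1 (d = Mul(-3, Rational(-1, 3)) = 1)
Function('U')(A) = Mul(Pow(Add(-1, A), -1), Add(2, A))
Function('t')(y) = Add(2, y) (Function('t')(y) = Add(Mul(1, y), 2) = Add(y, 2) = Add(2, y))
Mul(Function('t')(Function('U')(3)), Function('b')(16)) = Mul(Add(2, Mul(Pow(Add(-1, 3), -1), Add(2, 3))), 16) = Mul(Add(2, Mul(Pow(2, -1), 5)), 16) = Mul(Add(2, Mul(Rational(1, 2), 5)), 16) = Mul(Add(2, Rational(5, 2)), 16) = Mul(Rational(9, 2), 16) = 72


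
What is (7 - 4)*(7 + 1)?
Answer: 24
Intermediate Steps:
(7 - 4)*(7 + 1) = 3*8 = 24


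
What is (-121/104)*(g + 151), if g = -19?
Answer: -3993/26 ≈ -153.58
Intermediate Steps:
(-121/104)*(g + 151) = (-121/104)*(-19 + 151) = -121*1/104*132 = -121/104*132 = -3993/26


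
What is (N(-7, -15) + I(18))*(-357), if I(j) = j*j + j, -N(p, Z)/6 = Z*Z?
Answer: 359856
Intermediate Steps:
N(p, Z) = -6*Z² (N(p, Z) = -6*Z*Z = -6*Z²)
I(j) = j + j² (I(j) = j² + j = j + j²)
(N(-7, -15) + I(18))*(-357) = (-6*(-15)² + 18*(1 + 18))*(-357) = (-6*225 + 18*19)*(-357) = (-1350 + 342)*(-357) = -1008*(-357) = 359856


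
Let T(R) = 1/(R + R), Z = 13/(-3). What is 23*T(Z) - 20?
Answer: -589/26 ≈ -22.654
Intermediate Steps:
Z = -13/3 (Z = 13*(-⅓) = -13/3 ≈ -4.3333)
T(R) = 1/(2*R)
23*T(Z) - 20 = 23*(1/(2*(-13/3))) - 20 = 23*((½)*(-3/13)) - 20 = 23*(-3/26) - 20 = -69/26 - 20 = -589/26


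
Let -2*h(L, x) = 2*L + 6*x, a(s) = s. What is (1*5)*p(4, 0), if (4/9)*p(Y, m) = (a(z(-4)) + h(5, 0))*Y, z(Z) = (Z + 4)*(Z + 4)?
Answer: -225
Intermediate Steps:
z(Z) = (4 + Z)² (z(Z) = (4 + Z)*(4 + Z) = (4 + Z)²)
h(L, x) = -L - 3*x (h(L, x) = -(2*L + 6*x)/2 = -L - 3*x)
p(Y, m) = -45*Y/4 (p(Y, m) = 9*(((4 - 4)² + (-1*5 - 3*0))*Y)/4 = 9*((0² + (-5 + 0))*Y)/4 = 9*((0 - 5)*Y)/4 = 9*(-5*Y)/4 = -45*Y/4)
(1*5)*p(4, 0) = (1*5)*(-45/4*4) = 5*(-45) = -225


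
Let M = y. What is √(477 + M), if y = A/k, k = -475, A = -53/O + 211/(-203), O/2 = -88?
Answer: √343450721870179/848540 ≈ 21.840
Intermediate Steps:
O = -176 (O = 2*(-88) = -176)
A = -26377/35728 (A = -53/(-176) + 211/(-203) = -53*(-1/176) + 211*(-1/203) = 53/176 - 211/203 = -26377/35728 ≈ -0.73827)
y = 26377/16970800 (y = -26377/35728/(-475) = -26377/35728*(-1/475) = 26377/16970800 ≈ 0.0015543)
M = 26377/16970800 ≈ 0.0015543
√(477 + M) = √(477 + 26377/16970800) = √(8095097977/16970800) = √343450721870179/848540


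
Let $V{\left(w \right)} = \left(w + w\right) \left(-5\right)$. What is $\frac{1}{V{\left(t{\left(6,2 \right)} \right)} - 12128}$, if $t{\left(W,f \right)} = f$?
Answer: $- \frac{1}{12148} \approx -8.2318 \cdot 10^{-5}$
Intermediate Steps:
$V{\left(w \right)} = - 10 w$ ($V{\left(w \right)} = 2 w \left(-5\right) = - 10 w$)
$\frac{1}{V{\left(t{\left(6,2 \right)} \right)} - 12128} = \frac{1}{\left(-10\right) 2 - 12128} = \frac{1}{-20 - 12128} = \frac{1}{-12148} = - \frac{1}{12148}$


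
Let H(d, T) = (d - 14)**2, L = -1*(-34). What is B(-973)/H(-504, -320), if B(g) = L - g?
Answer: 1007/268324 ≈ 0.0037529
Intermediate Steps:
L = 34
H(d, T) = (-14 + d)**2
B(g) = 34 - g
B(-973)/H(-504, -320) = (34 - 1*(-973))/((-14 - 504)**2) = (34 + 973)/((-518)**2) = 1007/268324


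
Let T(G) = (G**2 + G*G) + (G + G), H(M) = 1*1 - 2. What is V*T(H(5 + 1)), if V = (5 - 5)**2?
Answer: 0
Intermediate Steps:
H(M) = -1 (H(M) = 1 - 2 = -1)
T(G) = 2*G + 2*G**2 (T(G) = (G**2 + G**2) + 2*G = 2*G**2 + 2*G = 2*G + 2*G**2)
V = 0 (V = 0**2 = 0)
V*T(H(5 + 1)) = 0*(2*(-1)*(1 - 1)) = 0*(2*(-1)*0) = 0*0 = 0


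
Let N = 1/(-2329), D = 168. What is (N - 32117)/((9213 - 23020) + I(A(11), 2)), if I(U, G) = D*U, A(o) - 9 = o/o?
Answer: 74800494/28243783 ≈ 2.6484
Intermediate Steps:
A(o) = 10 (A(o) = 9 + o/o = 9 + 1 = 10)
I(U, G) = 168*U
N = -1/2329 ≈ -0.00042937
(N - 32117)/((9213 - 23020) + I(A(11), 2)) = (-1/2329 - 32117)/((9213 - 23020) + 168*10) = -74800494/(2329*(-13807 + 1680)) = -74800494/2329/(-12127) = -74800494/2329*(-1/12127) = 74800494/28243783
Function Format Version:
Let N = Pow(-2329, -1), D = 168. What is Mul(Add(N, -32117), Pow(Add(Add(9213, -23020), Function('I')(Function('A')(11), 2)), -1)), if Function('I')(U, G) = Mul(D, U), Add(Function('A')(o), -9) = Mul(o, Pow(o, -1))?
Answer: Rational(74800494, 28243783) ≈ 2.6484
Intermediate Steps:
Function('A')(o) = 10 (Function('A')(o) = Add(9, Mul(o, Pow(o, -1))) = Add(9, 1) = 10)
Function('I')(U, G) = Mul(168, U)
N = Rational(-1, 2329) ≈ -0.00042937
Mul(Add(N, -32117), Pow(Add(Add(9213, -23020), Function('I')(Function('A')(11), 2)), -1)) = Mul(Add(Rational(-1, 2329), -32117), Pow(Add(Add(9213, -23020), Mul(168, 10)), -1)) = Mul(Rational(-74800494, 2329), Pow(Add(-13807, 1680), -1)) = Mul(Rational(-74800494, 2329), Pow(-12127, -1)) = Mul(Rational(-74800494, 2329), Rational(-1, 12127)) = Rational(74800494, 28243783)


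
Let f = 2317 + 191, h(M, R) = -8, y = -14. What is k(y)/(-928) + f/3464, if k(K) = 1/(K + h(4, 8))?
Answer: 6400849/8840128 ≈ 0.72407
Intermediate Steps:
f = 2508
k(K) = 1/(-8 + K) (k(K) = 1/(K - 8) = 1/(-8 + K))
k(y)/(-928) + f/3464 = 1/(-8 - 14*(-928)) + 2508/3464 = -1/928/(-22) + 2508*(1/3464) = -1/22*(-1/928) + 627/866 = 1/20416 + 627/866 = 6400849/8840128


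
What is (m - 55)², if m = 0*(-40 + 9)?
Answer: 3025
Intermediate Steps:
m = 0 (m = 0*(-31) = 0)
(m - 55)² = (0 - 55)² = (-55)² = 3025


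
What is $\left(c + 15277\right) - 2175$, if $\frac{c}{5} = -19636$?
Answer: $-85078$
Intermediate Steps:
$c = -98180$ ($c = 5 \left(-19636\right) = -98180$)
$\left(c + 15277\right) - 2175 = \left(-98180 + 15277\right) - 2175 = -82903 - 2175 = -85078$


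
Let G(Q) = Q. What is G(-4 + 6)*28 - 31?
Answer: 25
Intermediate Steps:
G(-4 + 6)*28 - 31 = (-4 + 6)*28 - 31 = 2*28 - 31 = 56 - 31 = 25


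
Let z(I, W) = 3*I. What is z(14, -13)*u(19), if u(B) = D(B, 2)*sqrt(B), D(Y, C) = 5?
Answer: 210*sqrt(19) ≈ 915.37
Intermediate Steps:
u(B) = 5*sqrt(B)
z(14, -13)*u(19) = (3*14)*(5*sqrt(19)) = 42*(5*sqrt(19)) = 210*sqrt(19)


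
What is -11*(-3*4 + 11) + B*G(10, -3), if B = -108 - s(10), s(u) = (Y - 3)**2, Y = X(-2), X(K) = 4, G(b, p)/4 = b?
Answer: -4349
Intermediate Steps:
G(b, p) = 4*b
Y = 4
s(u) = 1 (s(u) = (4 - 3)**2 = 1**2 = 1)
B = -109 (B = -108 - 1*1 = -108 - 1 = -109)
-11*(-3*4 + 11) + B*G(10, -3) = -11*(-3*4 + 11) - 436*10 = -11*(-12 + 11) - 109*40 = -11*(-1) - 4360 = 11 - 4360 = -4349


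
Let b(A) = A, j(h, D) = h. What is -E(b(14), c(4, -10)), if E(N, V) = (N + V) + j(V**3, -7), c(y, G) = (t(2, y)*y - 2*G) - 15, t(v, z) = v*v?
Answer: -9296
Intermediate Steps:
t(v, z) = v**2
c(y, G) = -15 - 2*G + 4*y (c(y, G) = (2**2*y - 2*G) - 15 = (4*y - 2*G) - 15 = (-2*G + 4*y) - 15 = -15 - 2*G + 4*y)
E(N, V) = N + V + V**3 (E(N, V) = (N + V) + V**3 = N + V + V**3)
-E(b(14), c(4, -10)) = -(14 + (-15 - 2*(-10) + 4*4) + (-15 - 2*(-10) + 4*4)**3) = -(14 + (-15 + 20 + 16) + (-15 + 20 + 16)**3) = -(14 + 21 + 21**3) = -(14 + 21 + 9261) = -1*9296 = -9296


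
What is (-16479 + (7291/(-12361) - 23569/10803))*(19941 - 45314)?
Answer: 4295664352233119/10271991 ≈ 4.1819e+8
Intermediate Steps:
(-16479 + (7291/(-12361) - 23569/10803))*(19941 - 45314) = (-16479 + (7291*(-1/12361) - 23569*1/10803))*(-25373) = (-16479 + (-7291/12361 - 1813/831))*(-25373) = (-16479 - 28469314/10271991)*(-25373) = -169300609003/10271991*(-25373) = 4295664352233119/10271991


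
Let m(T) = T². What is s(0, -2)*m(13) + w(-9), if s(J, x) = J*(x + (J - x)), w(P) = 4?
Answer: 4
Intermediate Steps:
s(J, x) = J² (s(J, x) = J*J = J²)
s(0, -2)*m(13) + w(-9) = 0²*13² + 4 = 0*169 + 4 = 0 + 4 = 4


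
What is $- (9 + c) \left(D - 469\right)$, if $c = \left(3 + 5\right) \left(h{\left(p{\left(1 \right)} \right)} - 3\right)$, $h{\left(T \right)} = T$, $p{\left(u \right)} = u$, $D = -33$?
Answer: $-3514$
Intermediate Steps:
$c = -16$ ($c = \left(3 + 5\right) \left(1 - 3\right) = 8 \left(-2\right) = -16$)
$- (9 + c) \left(D - 469\right) = - (9 - 16) \left(-33 - 469\right) = \left(-1\right) \left(-7\right) \left(-502\right) = 7 \left(-502\right) = -3514$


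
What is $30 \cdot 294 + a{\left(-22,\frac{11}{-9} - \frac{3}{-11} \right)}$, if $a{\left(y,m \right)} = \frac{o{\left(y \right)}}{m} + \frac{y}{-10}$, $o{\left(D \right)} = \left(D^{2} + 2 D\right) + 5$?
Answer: $\frac{3926159}{470} \approx 8353.5$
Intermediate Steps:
$o{\left(D \right)} = 5 + D^{2} + 2 D$
$a{\left(y,m \right)} = - \frac{y}{10} + \frac{5 + y^{2} + 2 y}{m}$ ($a{\left(y,m \right)} = \frac{5 + y^{2} + 2 y}{m} + \frac{y}{-10} = \frac{5 + y^{2} + 2 y}{m} + y \left(- \frac{1}{10}\right) = \frac{5 + y^{2} + 2 y}{m} - \frac{y}{10} = - \frac{y}{10} + \frac{5 + y^{2} + 2 y}{m}$)
$30 \cdot 294 + a{\left(-22,\frac{11}{-9} - \frac{3}{-11} \right)} = 30 \cdot 294 + \frac{5 + \left(-22\right)^{2} + 2 \left(-22\right) - \frac{1}{10} \left(\frac{11}{-9} - \frac{3}{-11}\right) \left(-22\right)}{\frac{11}{-9} - \frac{3}{-11}} = 8820 + \frac{5 + 484 - 44 - \frac{1}{10} \left(11 \left(- \frac{1}{9}\right) - - \frac{3}{11}\right) \left(-22\right)}{11 \left(- \frac{1}{9}\right) - - \frac{3}{11}} = 8820 + \frac{5 + 484 - 44 - \frac{1}{10} \left(- \frac{11}{9} + \frac{3}{11}\right) \left(-22\right)}{- \frac{11}{9} + \frac{3}{11}} = 8820 + \frac{5 + 484 - 44 - \left(- \frac{47}{495}\right) \left(-22\right)}{- \frac{94}{99}} = 8820 - \frac{99 \left(5 + 484 - 44 - \frac{94}{45}\right)}{94} = 8820 - \frac{219241}{470} = \frac{3926159}{470}$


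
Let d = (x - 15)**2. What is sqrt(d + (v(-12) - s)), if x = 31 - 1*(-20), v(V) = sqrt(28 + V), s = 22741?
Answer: I*sqrt(21441) ≈ 146.43*I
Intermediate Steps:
x = 51 (x = 31 + 20 = 51)
d = 1296 (d = (51 - 15)**2 = 36**2 = 1296)
sqrt(d + (v(-12) - s)) = sqrt(1296 + (sqrt(28 - 12) - 1*22741)) = sqrt(1296 + (sqrt(16) - 22741)) = sqrt(1296 + (4 - 22741)) = sqrt(1296 - 22737) = sqrt(-21441) = I*sqrt(21441)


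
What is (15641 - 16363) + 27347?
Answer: 26625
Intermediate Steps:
(15641 - 16363) + 27347 = -722 + 27347 = 26625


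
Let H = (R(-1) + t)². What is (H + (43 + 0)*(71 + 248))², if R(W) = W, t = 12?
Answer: 191490244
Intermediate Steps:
H = 121 (H = (-1 + 12)² = 11² = 121)
(H + (43 + 0)*(71 + 248))² = (121 + (43 + 0)*(71 + 248))² = (121 + 43*319)² = (121 + 13717)² = 13838² = 191490244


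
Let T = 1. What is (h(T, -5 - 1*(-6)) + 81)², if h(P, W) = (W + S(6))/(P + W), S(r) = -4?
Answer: 25281/4 ≈ 6320.3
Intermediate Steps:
h(P, W) = (-4 + W)/(P + W) (h(P, W) = (W - 4)/(P + W) = (-4 + W)/(P + W))
(h(T, -5 - 1*(-6)) + 81)² = ((-4 + (-5 - 1*(-6)))/(1 + (-5 - 1*(-6))) + 81)² = ((-4 + (-5 + 6))/(1 + (-5 + 6)) + 81)² = ((-4 + 1)/(1 + 1) + 81)² = (-3/2 + 81)² = (159/2)² = 25281/4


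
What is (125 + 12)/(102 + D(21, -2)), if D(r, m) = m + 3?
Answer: 137/103 ≈ 1.3301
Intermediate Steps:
D(r, m) = 3 + m
(125 + 12)/(102 + D(21, -2)) = (125 + 12)/(102 + (3 - 2)) = 137/(102 + 1) = 137/103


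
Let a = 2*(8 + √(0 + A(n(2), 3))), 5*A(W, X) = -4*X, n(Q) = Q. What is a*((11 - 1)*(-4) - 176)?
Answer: -3456 - 864*I*√15/5 ≈ -3456.0 - 669.25*I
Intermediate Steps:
A(W, X) = -4*X/5 (A(W, X) = (-4*X)/5 = -4*X/5)
a = 16 + 4*I*√15/5 (a = 2*(8 + √(0 - ⅘*3)) = 2*(8 + √(0 - 12/5)) = 2*(8 + √(-12/5)) = 2*(8 + 2*I*√15/5) = 16 + 4*I*√15/5 ≈ 16.0 + 3.0984*I)
a*((11 - 1)*(-4) - 176) = (16 + 4*I*√15/5)*((11 - 1)*(-4) - 176) = (16 + 4*I*√15/5)*(10*(-4) - 176) = (16 + 4*I*√15/5)*(-40 - 176) = (16 + 4*I*√15/5)*(-216) = -3456 - 864*I*√15/5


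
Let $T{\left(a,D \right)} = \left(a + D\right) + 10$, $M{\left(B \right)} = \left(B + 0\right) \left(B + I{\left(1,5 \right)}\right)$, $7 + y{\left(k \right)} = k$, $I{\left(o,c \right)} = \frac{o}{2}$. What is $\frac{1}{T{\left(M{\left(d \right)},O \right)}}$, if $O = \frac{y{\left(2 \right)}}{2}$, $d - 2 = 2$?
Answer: $\frac{2}{51} \approx 0.039216$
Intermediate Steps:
$I{\left(o,c \right)} = \frac{o}{2}$ ($I{\left(o,c \right)} = o \frac{1}{2} = \frac{o}{2}$)
$d = 4$ ($d = 2 + 2 = 4$)
$y{\left(k \right)} = -7 + k$
$M{\left(B \right)} = B \left(\frac{1}{2} + B\right)$ ($M{\left(B \right)} = \left(B + 0\right) \left(B + \frac{1}{2} \cdot 1\right) = B \left(B + \frac{1}{2}\right) = B \left(\frac{1}{2} + B\right)$)
$O = - \frac{5}{2}$ ($O = \frac{-7 + 2}{2} = \left(-5\right) \frac{1}{2} = - \frac{5}{2} \approx -2.5$)
$T{\left(a,D \right)} = 10 + D + a$ ($T{\left(a,D \right)} = \left(D + a\right) + 10 = 10 + D + a$)
$\frac{1}{T{\left(M{\left(d \right)},O \right)}} = \frac{1}{10 - \frac{5}{2} + 4 \left(\frac{1}{2} + 4\right)} = \frac{1}{10 - \frac{5}{2} + 4 \cdot \frac{9}{2}} = \frac{1}{10 - \frac{5}{2} + 18} = \frac{1}{\frac{51}{2}} = \frac{2}{51}$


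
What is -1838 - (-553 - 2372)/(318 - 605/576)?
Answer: -333865994/182563 ≈ -1828.8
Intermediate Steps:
-1838 - (-553 - 2372)/(318 - 605/576) = -1838 - (-2925)/(318 - 605*1/576) = -1838 - (-2925)/(318 - 605/576) = -1838 - (-2925)/182563/576 = -1838 - (-2925)*576/182563 = -1838 - 1*(-1684800/182563) = -1838 + 1684800/182563 = -333865994/182563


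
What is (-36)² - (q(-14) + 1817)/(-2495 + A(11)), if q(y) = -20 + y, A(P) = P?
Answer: 3221047/2484 ≈ 1296.7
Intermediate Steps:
(-36)² - (q(-14) + 1817)/(-2495 + A(11)) = (-36)² - ((-20 - 14) + 1817)/(-2495 + 11) = 1296 - (-34 + 1817)/(-2484) = 1296 - 1783*(-1)/2484 = 1296 - 1*(-1783/2484) = 1296 + 1783/2484 = 3221047/2484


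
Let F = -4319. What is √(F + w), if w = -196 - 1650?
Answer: 3*I*√685 ≈ 78.518*I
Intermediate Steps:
w = -1846
√(F + w) = √(-4319 - 1846) = √(-6165) = 3*I*√685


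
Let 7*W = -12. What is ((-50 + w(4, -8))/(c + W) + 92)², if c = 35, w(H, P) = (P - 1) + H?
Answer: 443144601/54289 ≈ 8162.7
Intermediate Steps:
w(H, P) = -1 + H + P (w(H, P) = (-1 + P) + H = -1 + H + P)
W = -12/7 (W = (⅐)*(-12) = -12/7 ≈ -1.7143)
((-50 + w(4, -8))/(c + W) + 92)² = ((-50 + (-1 + 4 - 8))/(35 - 12/7) + 92)² = ((-50 - 5)/(233/7) + 92)² = (-55*7/233 + 92)² = (-385/233 + 92)² = (21051/233)² = 443144601/54289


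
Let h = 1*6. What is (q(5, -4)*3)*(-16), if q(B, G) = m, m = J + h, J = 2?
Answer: -384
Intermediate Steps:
h = 6
m = 8 (m = 2 + 6 = 8)
q(B, G) = 8
(q(5, -4)*3)*(-16) = (8*3)*(-16) = 24*(-16) = -384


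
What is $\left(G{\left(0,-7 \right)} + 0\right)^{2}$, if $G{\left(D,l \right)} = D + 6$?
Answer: $36$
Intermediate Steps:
$G{\left(D,l \right)} = 6 + D$
$\left(G{\left(0,-7 \right)} + 0\right)^{2} = \left(\left(6 + 0\right) + 0\right)^{2} = \left(6 + 0\right)^{2} = 6^{2} = 36$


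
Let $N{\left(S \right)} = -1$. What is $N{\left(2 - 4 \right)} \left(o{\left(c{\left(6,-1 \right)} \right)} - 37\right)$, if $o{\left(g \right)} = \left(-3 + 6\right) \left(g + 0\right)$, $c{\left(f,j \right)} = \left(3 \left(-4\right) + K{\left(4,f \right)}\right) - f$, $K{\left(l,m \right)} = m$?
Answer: $73$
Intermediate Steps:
$c{\left(f,j \right)} = -12$ ($c{\left(f,j \right)} = \left(3 \left(-4\right) + f\right) - f = \left(-12 + f\right) - f = -12$)
$o{\left(g \right)} = 3 g$
$N{\left(2 - 4 \right)} \left(o{\left(c{\left(6,-1 \right)} \right)} - 37\right) = - (3 \left(-12\right) - 37) = - (-36 - 37) = \left(-1\right) \left(-73\right) = 73$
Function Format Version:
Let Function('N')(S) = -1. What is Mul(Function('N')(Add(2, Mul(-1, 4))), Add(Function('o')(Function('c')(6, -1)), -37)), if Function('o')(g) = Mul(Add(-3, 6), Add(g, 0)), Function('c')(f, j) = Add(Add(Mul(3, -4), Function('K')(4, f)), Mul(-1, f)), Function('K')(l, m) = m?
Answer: 73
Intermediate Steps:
Function('c')(f, j) = -12 (Function('c')(f, j) = Add(Add(Mul(3, -4), f), Mul(-1, f)) = Add(Add(-12, f), Mul(-1, f)) = -12)
Function('o')(g) = Mul(3, g)
Mul(Function('N')(Add(2, Mul(-1, 4))), Add(Function('o')(Function('c')(6, -1)), -37)) = Mul(-1, Add(Mul(3, -12), -37)) = Mul(-1, Add(-36, -37)) = Mul(-1, -73) = 73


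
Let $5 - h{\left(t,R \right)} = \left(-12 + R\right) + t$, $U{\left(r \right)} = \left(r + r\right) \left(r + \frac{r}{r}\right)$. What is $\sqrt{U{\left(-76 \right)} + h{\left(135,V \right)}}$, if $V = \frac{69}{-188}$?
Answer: $\frac{\sqrt{99690995}}{94} \approx 106.22$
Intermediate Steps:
$V = - \frac{69}{188}$ ($V = 69 \left(- \frac{1}{188}\right) = - \frac{69}{188} \approx -0.36702$)
$U{\left(r \right)} = 2 r \left(1 + r\right)$ ($U{\left(r \right)} = 2 r \left(r + 1\right) = 2 r \left(1 + r\right)$)
$h{\left(t,R \right)} = 17 - R - t$ ($h{\left(t,R \right)} = 5 - \left(\left(-12 + R\right) + t\right) = 5 - \left(-12 + R + t\right) = 17 - R - t$)
$\sqrt{U{\left(-76 \right)} + h{\left(135,V \right)}} = \sqrt{2 \left(-76\right) \left(1 - 76\right) - \frac{22115}{188}} = \sqrt{2 \left(-76\right) \left(-75\right) + \left(17 + \frac{69}{188} - 135\right)} = \sqrt{11400 - \frac{22115}{188}} = \sqrt{\frac{2121085}{188}} = \frac{\sqrt{99690995}}{94}$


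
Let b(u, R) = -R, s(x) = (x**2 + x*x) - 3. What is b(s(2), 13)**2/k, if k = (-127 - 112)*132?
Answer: -169/31548 ≈ -0.0053569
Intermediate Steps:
k = -31548 (k = -239*132 = -31548)
s(x) = -3 + 2*x**2 (s(x) = (x**2 + x**2) - 3 = 2*x**2 - 3 = -3 + 2*x**2)
b(s(2), 13)**2/k = (-1*13)**2/(-31548) = (-13)**2*(-1/31548) = 169*(-1/31548) = -169/31548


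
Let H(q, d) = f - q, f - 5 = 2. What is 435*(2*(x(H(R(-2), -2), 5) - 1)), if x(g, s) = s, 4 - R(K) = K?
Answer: 3480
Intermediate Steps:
f = 7 (f = 5 + 2 = 7)
R(K) = 4 - K
H(q, d) = 7 - q
435*(2*(x(H(R(-2), -2), 5) - 1)) = 435*(2*(5 - 1)) = 435*(2*4) = 435*8 = 3480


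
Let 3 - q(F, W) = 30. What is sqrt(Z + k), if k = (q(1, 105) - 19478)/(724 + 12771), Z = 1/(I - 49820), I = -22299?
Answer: I*sqrt(54762389972126158)/194649181 ≈ 1.2022*I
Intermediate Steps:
q(F, W) = -27 (q(F, W) = 3 - 1*30 = 3 - 30 = -27)
Z = -1/72119 (Z = 1/(-22299 - 49820) = 1/(-72119) = -1/72119 ≈ -1.3866e-5)
k = -3901/2699 (k = (-27 - 19478)/(724 + 12771) = -19505/13495 = -19505*1/13495 = -3901/2699 ≈ -1.4454)
sqrt(Z + k) = sqrt(-1/72119 - 3901/2699) = sqrt(-281338918/194649181) = I*sqrt(54762389972126158)/194649181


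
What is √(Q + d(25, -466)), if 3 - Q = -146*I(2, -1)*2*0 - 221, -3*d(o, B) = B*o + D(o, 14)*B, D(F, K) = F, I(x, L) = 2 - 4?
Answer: 2*√17979/3 ≈ 89.391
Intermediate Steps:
I(x, L) = -2
d(o, B) = -2*B*o/3 (d(o, B) = -(B*o + o*B)/3 = -(B*o + B*o)/3 = -2*B*o/3)
Q = 224 (Q = 3 - (-146*(-2*2)*0 - 221) = 3 - (-(-584)*0 - 221) = 3 - (-146*0 - 221) = 3 - (0 - 221) = 3 - 1*(-221) = 3 + 221 = 224)
√(Q + d(25, -466)) = √(224 - ⅔*(-466)*25) = √(224 + 23300/3) = √(23972/3) = 2*√17979/3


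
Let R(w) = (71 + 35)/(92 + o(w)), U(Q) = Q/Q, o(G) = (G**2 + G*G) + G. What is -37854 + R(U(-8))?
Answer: -3596024/95 ≈ -37853.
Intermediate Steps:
o(G) = G + 2*G**2 (o(G) = (G**2 + G**2) + G = 2*G**2 + G = G + 2*G**2)
U(Q) = 1
R(w) = 106/(92 + w*(1 + 2*w)) (R(w) = (71 + 35)/(92 + w*(1 + 2*w)) = 106/(92 + w*(1 + 2*w)))
-37854 + R(U(-8)) = -37854 + 106/(92 + 1*(1 + 2*1)) = -37854 + 106/(92 + 1*(1 + 2)) = -37854 + 106/(92 + 1*3) = -37854 + 106/(92 + 3) = -37854 + 106/95 = -3596024/95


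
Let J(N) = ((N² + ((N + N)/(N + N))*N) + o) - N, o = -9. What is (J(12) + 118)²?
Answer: 64009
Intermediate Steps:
J(N) = -9 + N² (J(N) = ((N² + ((N + N)/(N + N))*N) - 9) - N = ((N² + ((2*N)/((2*N)))*N) - 9) - N = ((N² + ((2*N)*(1/(2*N)))*N) - 9) - N = ((N² + 1*N) - 9) - N = ((N² + N) - 9) - N = ((N + N²) - 9) - N = (-9 + N + N²) - N = -9 + N²)
(J(12) + 118)² = ((-9 + 12²) + 118)² = ((-9 + 144) + 118)² = (135 + 118)² = 253² = 64009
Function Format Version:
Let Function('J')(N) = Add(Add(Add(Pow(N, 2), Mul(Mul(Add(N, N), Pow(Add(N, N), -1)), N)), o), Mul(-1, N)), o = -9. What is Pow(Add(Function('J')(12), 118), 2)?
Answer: 64009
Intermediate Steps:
Function('J')(N) = Add(-9, Pow(N, 2)) (Function('J')(N) = Add(Add(Add(Pow(N, 2), Mul(Mul(Add(N, N), Pow(Add(N, N), -1)), N)), -9), Mul(-1, N)) = Add(Add(Add(Pow(N, 2), Mul(Mul(Mul(2, N), Pow(Mul(2, N), -1)), N)), -9), Mul(-1, N)) = Add(Add(Add(Pow(N, 2), Mul(Mul(Mul(2, N), Mul(Rational(1, 2), Pow(N, -1))), N)), -9), Mul(-1, N)) = Add(Add(Add(Pow(N, 2), Mul(1, N)), -9), Mul(-1, N)) = Add(Add(Add(Pow(N, 2), N), -9), Mul(-1, N)) = Add(Add(Add(N, Pow(N, 2)), -9), Mul(-1, N)) = Add(Add(-9, N, Pow(N, 2)), Mul(-1, N)) = Add(-9, Pow(N, 2)))
Pow(Add(Function('J')(12), 118), 2) = Pow(Add(Add(-9, Pow(12, 2)), 118), 2) = Pow(Add(Add(-9, 144), 118), 2) = Pow(Add(135, 118), 2) = Pow(253, 2) = 64009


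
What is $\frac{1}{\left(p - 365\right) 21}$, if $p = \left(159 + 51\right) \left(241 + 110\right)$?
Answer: $\frac{1}{1540245} \approx 6.4925 \cdot 10^{-7}$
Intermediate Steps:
$p = 73710$ ($p = 210 \cdot 351 = 73710$)
$\frac{1}{\left(p - 365\right) 21} = \frac{1}{\left(73710 - 365\right) 21} = \frac{1}{73345 \cdot 21} = \frac{1}{1540245}$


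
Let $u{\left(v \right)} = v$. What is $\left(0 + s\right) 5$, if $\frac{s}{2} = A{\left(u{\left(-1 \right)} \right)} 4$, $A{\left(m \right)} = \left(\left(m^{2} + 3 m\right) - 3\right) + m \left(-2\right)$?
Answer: $-120$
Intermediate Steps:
$A{\left(m \right)} = -3 + m + m^{2}$ ($A{\left(m \right)} = \left(-3 + m^{2} + 3 m\right) - 2 m = -3 + m + m^{2}$)
$s = -24$ ($s = 2 \left(-3 - 1 + \left(-1\right)^{2}\right) 4 = 2 \left(-3 - 1 + 1\right) 4 = 2 \left(\left(-3\right) 4\right) = 2 \left(-12\right) = -24$)
$\left(0 + s\right) 5 = \left(0 - 24\right) 5 = \left(-24\right) 5 = -120$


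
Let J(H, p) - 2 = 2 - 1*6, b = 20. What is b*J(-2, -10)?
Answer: -40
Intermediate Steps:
J(H, p) = -2 (J(H, p) = 2 + (2 - 1*6) = 2 + (2 - 6) = 2 - 4 = -2)
b*J(-2, -10) = 20*(-2) = -40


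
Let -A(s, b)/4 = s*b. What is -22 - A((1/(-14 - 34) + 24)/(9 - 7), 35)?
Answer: 39757/24 ≈ 1656.5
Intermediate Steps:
A(s, b) = -4*b*s (A(s, b) = -4*s*b = -4*b*s)
-22 - A((1/(-14 - 34) + 24)/(9 - 7), 35) = -22 - (-4)*35*(1/(-14 - 34) + 24)/(9 - 7) = -22 - (-4)*35*(1/(-48) + 24)/2 = -22 - (-4)*35*(-1/48 + 24)*(½) = -22 - (-4)*35*(1151/48)*(½) = -22 - (-4)*35*1151/96 = -22 - 1*(-40285/24) = -22 + 40285/24 = 39757/24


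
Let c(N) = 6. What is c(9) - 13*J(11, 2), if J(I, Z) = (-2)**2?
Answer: -46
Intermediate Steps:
J(I, Z) = 4
c(9) - 13*J(11, 2) = 6 - 13*4 = 6 - 52 = -46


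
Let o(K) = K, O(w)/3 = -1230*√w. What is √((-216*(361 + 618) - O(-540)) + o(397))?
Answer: √(-211067 + 22140*I*√15) ≈ 91.523 + 468.45*I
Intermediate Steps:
O(w) = -3690*√w (O(w) = 3*(-1230*√w) = -3690*√w)
√((-216*(361 + 618) - O(-540)) + o(397)) = √((-216*(361 + 618) - (-3690)*√(-540)) + 397) = √((-216*979 - (-3690)*6*I*√15) + 397) = √((-211464 - (-22140)*I*√15) + 397) = √((-211464 + 22140*I*√15) + 397) = √(-211067 + 22140*I*√15)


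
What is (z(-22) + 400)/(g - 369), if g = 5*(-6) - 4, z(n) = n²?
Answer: -68/31 ≈ -2.1936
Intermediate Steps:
g = -34 (g = -30 - 4 = -34)
(z(-22) + 400)/(g - 369) = ((-22)² + 400)/(-34 - 369) = (484 + 400)/(-403) = 884*(-1/403) = -68/31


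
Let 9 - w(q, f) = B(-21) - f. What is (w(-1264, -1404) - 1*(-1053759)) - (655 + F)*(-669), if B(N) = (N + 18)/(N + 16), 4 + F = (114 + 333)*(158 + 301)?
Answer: 693743097/5 ≈ 1.3875e+8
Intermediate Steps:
F = 205169 (F = -4 + (114 + 333)*(158 + 301) = -4 + 447*459 = -4 + 205173 = 205169)
B(N) = (18 + N)/(16 + N)
w(q, f) = 42/5 + f (w(q, f) = 9 - ((18 - 21)/(16 - 21) - f) = 9 - (-3/(-5) - f) = 9 - (-⅕*(-3) - f) = 9 - (⅗ - f) = 9 + (-⅗ + f) = 42/5 + f)
(w(-1264, -1404) - 1*(-1053759)) - (655 + F)*(-669) = ((42/5 - 1404) - 1*(-1053759)) - (655 + 205169)*(-669) = (-6978/5 + 1053759) - 205824*(-669) = 5261817/5 - 1*(-137696256) = 5261817/5 + 137696256 = 693743097/5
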